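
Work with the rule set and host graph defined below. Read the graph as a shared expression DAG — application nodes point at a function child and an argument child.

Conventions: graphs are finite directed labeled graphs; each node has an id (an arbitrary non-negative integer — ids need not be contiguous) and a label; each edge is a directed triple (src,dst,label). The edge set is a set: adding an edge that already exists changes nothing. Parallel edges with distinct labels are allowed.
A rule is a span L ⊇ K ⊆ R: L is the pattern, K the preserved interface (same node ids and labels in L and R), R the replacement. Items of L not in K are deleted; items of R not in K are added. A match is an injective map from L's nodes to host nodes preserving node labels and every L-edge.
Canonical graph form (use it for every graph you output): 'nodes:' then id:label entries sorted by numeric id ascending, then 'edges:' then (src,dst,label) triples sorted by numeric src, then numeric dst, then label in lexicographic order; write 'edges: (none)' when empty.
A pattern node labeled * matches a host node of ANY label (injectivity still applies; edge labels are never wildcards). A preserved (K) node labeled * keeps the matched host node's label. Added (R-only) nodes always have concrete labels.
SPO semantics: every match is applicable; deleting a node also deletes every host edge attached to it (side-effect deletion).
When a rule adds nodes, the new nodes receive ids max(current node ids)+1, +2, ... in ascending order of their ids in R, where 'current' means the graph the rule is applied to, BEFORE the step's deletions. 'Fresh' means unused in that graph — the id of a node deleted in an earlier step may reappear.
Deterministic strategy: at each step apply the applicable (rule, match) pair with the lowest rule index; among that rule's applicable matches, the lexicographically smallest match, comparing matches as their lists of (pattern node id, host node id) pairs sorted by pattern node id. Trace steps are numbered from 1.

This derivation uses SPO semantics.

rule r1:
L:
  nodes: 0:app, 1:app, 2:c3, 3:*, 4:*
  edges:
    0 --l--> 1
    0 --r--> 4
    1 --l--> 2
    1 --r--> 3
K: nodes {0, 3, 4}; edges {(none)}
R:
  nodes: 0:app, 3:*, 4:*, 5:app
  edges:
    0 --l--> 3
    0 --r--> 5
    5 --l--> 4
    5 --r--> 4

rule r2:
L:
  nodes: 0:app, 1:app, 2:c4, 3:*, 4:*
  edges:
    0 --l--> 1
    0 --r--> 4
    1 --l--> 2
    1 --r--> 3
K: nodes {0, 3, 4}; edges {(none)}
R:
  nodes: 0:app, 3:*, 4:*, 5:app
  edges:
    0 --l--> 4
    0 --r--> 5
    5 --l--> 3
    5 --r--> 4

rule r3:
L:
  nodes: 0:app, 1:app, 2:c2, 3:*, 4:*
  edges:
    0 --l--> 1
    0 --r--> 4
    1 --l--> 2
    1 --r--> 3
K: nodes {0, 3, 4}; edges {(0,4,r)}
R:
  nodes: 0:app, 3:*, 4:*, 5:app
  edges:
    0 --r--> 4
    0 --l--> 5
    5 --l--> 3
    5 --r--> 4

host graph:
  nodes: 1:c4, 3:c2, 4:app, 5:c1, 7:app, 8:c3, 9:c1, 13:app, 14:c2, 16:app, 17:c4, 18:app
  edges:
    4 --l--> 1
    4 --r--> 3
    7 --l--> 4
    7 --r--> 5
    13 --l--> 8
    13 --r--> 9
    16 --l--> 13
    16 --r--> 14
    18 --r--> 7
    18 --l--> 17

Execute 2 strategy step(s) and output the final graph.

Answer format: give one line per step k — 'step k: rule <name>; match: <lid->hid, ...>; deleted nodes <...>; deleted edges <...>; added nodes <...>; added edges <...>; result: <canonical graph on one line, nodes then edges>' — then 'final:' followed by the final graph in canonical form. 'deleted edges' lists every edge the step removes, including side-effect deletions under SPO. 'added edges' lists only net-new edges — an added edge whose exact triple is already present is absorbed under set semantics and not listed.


step 1: rule r1; match: 0->16, 1->13, 2->8, 3->9, 4->14; deleted nodes 8, 13; deleted edges (13,8,l); (13,9,r); (16,13,l); (16,14,r); added nodes 19; added edges (16,9,l); (16,19,r); (19,14,l); (19,14,r); result: nodes: 1:c4, 3:c2, 4:app, 5:c1, 7:app, 9:c1, 14:c2, 16:app, 17:c4, 18:app, 19:app edges: (4,1,l); (4,3,r); (7,4,l); (7,5,r); (16,9,l); (16,19,r); (18,7,r); (18,17,l); (19,14,l); (19,14,r)
step 2: rule r2; match: 0->7, 1->4, 2->1, 3->3, 4->5; deleted nodes 1, 4; deleted edges (4,1,l); (4,3,r); (7,4,l); (7,5,r); added nodes 20; added edges (7,5,l); (7,20,r); (20,3,l); (20,5,r); result: nodes: 3:c2, 5:c1, 7:app, 9:c1, 14:c2, 16:app, 17:c4, 18:app, 19:app, 20:app edges: (7,5,l); (7,20,r); (16,9,l); (16,19,r); (18,7,r); (18,17,l); (19,14,l); (19,14,r); (20,3,l); (20,5,r)
final:
nodes: 3:c2, 5:c1, 7:app, 9:c1, 14:c2, 16:app, 17:c4, 18:app, 19:app, 20:app
edges: (7,5,l); (7,20,r); (16,9,l); (16,19,r); (18,7,r); (18,17,l); (19,14,l); (19,14,r); (20,3,l); (20,5,r)


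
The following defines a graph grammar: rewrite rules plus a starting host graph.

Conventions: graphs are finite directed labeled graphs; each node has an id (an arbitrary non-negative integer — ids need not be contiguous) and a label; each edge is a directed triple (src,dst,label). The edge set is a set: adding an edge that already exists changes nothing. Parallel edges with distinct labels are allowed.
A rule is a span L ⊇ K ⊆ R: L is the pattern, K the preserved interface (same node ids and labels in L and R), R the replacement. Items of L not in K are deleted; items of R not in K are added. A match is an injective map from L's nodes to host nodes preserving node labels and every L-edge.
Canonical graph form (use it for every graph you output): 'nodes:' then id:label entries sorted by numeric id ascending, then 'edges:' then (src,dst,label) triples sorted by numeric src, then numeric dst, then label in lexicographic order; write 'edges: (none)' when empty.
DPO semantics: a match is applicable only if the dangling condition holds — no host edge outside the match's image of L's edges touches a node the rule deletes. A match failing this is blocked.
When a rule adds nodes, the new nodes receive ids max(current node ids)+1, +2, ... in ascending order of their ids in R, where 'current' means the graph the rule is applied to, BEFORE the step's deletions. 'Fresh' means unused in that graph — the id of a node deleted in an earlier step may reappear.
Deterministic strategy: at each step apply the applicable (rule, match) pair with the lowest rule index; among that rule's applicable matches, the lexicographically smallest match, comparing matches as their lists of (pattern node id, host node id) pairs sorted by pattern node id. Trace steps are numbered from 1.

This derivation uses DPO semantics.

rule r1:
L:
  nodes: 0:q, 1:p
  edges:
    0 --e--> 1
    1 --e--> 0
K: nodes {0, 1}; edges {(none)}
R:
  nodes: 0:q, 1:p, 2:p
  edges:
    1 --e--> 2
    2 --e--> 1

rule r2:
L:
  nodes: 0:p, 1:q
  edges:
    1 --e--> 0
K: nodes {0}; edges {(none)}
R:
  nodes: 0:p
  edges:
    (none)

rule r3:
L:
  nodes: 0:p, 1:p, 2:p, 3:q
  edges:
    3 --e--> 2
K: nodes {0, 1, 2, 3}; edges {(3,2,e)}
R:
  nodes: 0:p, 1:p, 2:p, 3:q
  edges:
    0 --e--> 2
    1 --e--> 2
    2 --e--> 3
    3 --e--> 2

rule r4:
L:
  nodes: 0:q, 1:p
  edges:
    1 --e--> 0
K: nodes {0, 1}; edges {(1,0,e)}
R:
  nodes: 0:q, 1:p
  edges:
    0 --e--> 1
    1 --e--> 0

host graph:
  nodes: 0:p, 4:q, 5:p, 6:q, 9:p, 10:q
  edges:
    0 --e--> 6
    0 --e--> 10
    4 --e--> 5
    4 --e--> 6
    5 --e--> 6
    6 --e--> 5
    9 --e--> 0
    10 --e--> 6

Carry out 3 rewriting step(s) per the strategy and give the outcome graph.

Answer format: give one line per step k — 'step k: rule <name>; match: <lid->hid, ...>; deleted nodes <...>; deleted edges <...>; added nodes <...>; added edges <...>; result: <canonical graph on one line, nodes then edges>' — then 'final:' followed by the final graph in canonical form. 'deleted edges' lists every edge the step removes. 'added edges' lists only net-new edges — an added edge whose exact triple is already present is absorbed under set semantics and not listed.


step 1: rule r1; match: 0->6, 1->5; deleted nodes (none); deleted edges (5,6,e); (6,5,e); added nodes 11; added edges (5,11,e); (11,5,e); result: nodes: 0:p, 4:q, 5:p, 6:q, 9:p, 10:q, 11:p edges: (0,6,e); (0,10,e); (4,5,e); (4,6,e); (5,11,e); (9,0,e); (10,6,e); (11,5,e)
step 2: rule r3; match: 0->0, 1->9, 2->5, 3->4; deleted nodes (none); deleted edges (none); added nodes (none); added edges (0,5,e); (5,4,e); (9,5,e); result: nodes: 0:p, 4:q, 5:p, 6:q, 9:p, 10:q, 11:p edges: (0,5,e); (0,6,e); (0,10,e); (4,5,e); (4,6,e); (5,4,e); (5,11,e); (9,0,e); (9,5,e); (10,6,e); (11,5,e)
step 3: rule r1; match: 0->4, 1->5; deleted nodes (none); deleted edges (4,5,e); (5,4,e); added nodes 12; added edges (5,12,e); (12,5,e); result: nodes: 0:p, 4:q, 5:p, 6:q, 9:p, 10:q, 11:p, 12:p edges: (0,5,e); (0,6,e); (0,10,e); (4,6,e); (5,11,e); (5,12,e); (9,0,e); (9,5,e); (10,6,e); (11,5,e); (12,5,e)
final:
nodes: 0:p, 4:q, 5:p, 6:q, 9:p, 10:q, 11:p, 12:p
edges: (0,5,e); (0,6,e); (0,10,e); (4,6,e); (5,11,e); (5,12,e); (9,0,e); (9,5,e); (10,6,e); (11,5,e); (12,5,e)


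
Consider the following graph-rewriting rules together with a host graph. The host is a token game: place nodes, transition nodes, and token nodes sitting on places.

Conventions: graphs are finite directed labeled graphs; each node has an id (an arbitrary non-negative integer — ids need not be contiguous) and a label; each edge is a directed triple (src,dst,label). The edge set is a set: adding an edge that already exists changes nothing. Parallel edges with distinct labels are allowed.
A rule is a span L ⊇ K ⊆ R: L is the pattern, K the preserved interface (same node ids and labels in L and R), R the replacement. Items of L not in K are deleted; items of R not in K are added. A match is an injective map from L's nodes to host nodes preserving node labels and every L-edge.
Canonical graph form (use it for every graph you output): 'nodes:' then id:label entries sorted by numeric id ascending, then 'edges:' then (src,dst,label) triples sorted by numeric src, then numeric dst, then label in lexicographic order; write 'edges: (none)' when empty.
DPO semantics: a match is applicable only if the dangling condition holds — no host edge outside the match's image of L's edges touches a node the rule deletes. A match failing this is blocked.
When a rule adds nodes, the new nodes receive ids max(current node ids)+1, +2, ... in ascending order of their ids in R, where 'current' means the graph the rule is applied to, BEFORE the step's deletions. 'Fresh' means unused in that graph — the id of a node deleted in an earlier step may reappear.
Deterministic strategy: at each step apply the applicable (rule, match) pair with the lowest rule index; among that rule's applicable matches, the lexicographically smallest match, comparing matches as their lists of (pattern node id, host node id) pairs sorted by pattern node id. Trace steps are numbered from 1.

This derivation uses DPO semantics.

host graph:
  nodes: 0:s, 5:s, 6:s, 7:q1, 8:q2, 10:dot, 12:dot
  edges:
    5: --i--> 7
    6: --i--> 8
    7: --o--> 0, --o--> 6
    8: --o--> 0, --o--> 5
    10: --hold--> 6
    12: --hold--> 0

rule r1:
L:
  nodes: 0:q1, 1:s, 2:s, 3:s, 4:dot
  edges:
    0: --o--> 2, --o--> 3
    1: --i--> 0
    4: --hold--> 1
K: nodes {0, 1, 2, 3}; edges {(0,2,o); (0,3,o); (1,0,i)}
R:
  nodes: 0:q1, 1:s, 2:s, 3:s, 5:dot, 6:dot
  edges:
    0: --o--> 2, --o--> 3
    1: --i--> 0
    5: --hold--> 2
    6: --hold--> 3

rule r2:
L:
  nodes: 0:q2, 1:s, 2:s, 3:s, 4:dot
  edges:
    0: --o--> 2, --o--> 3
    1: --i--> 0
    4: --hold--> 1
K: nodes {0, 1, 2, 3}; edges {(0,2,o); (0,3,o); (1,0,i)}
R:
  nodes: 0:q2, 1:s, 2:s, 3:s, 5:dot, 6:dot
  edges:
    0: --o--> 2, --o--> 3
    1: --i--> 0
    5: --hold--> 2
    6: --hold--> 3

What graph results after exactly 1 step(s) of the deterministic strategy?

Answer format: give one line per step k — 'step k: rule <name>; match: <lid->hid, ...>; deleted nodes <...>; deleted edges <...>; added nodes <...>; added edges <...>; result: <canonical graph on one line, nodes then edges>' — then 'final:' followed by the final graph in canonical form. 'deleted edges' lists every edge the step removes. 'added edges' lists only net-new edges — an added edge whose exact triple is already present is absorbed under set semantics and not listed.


step 1: rule r2; match: 0->8, 1->6, 2->0, 3->5, 4->10; deleted nodes 10; deleted edges (10,6,hold); added nodes 13, 14; added edges (13,0,hold); (14,5,hold); result: nodes: 0:s, 5:s, 6:s, 7:q1, 8:q2, 12:dot, 13:dot, 14:dot edges: (5,7,i); (6,8,i); (7,0,o); (7,6,o); (8,0,o); (8,5,o); (12,0,hold); (13,0,hold); (14,5,hold)
final:
nodes: 0:s, 5:s, 6:s, 7:q1, 8:q2, 12:dot, 13:dot, 14:dot
edges: (5,7,i); (6,8,i); (7,0,o); (7,6,o); (8,0,o); (8,5,o); (12,0,hold); (13,0,hold); (14,5,hold)


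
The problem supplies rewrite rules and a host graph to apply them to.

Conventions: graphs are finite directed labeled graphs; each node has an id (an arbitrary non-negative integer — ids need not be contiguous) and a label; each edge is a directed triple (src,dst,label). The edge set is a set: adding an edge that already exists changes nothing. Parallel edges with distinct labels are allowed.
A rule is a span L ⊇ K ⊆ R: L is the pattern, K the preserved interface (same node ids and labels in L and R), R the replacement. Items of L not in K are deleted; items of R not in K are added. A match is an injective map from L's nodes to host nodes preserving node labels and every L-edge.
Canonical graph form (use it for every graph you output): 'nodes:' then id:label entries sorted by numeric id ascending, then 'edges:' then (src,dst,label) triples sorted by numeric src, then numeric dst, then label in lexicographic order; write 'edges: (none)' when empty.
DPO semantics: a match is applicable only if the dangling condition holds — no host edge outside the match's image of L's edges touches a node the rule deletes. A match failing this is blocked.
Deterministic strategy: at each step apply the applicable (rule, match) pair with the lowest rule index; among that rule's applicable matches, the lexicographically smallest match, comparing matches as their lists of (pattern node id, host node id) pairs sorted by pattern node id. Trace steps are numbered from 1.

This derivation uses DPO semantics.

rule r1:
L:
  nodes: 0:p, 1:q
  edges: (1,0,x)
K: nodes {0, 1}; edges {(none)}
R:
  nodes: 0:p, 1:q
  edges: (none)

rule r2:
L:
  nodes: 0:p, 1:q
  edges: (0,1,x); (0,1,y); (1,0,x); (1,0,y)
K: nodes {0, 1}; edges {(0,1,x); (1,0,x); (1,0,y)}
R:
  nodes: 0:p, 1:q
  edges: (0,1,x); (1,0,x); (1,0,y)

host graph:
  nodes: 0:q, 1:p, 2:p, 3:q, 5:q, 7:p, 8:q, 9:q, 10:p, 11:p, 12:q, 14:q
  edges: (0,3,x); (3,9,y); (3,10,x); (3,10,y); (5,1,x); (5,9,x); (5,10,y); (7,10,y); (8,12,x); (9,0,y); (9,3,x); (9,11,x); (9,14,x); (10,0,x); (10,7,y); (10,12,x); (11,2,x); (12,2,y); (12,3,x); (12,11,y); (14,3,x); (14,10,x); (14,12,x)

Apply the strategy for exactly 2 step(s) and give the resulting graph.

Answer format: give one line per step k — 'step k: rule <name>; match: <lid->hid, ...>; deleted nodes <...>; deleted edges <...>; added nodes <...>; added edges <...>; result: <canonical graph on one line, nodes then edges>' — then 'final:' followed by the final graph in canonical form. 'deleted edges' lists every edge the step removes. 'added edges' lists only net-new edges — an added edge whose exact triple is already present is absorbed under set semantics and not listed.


step 1: rule r1; match: 0->1, 1->5; deleted nodes (none); deleted edges (5,1,x); added nodes (none); added edges (none); result: nodes: 0:q, 1:p, 2:p, 3:q, 5:q, 7:p, 8:q, 9:q, 10:p, 11:p, 12:q, 14:q edges: (0,3,x); (3,9,y); (3,10,x); (3,10,y); (5,9,x); (5,10,y); (7,10,y); (8,12,x); (9,0,y); (9,3,x); (9,11,x); (9,14,x); (10,0,x); (10,7,y); (10,12,x); (11,2,x); (12,2,y); (12,3,x); (12,11,y); (14,3,x); (14,10,x); (14,12,x)
step 2: rule r1; match: 0->10, 1->3; deleted nodes (none); deleted edges (3,10,x); added nodes (none); added edges (none); result: nodes: 0:q, 1:p, 2:p, 3:q, 5:q, 7:p, 8:q, 9:q, 10:p, 11:p, 12:q, 14:q edges: (0,3,x); (3,9,y); (3,10,y); (5,9,x); (5,10,y); (7,10,y); (8,12,x); (9,0,y); (9,3,x); (9,11,x); (9,14,x); (10,0,x); (10,7,y); (10,12,x); (11,2,x); (12,2,y); (12,3,x); (12,11,y); (14,3,x); (14,10,x); (14,12,x)
final:
nodes: 0:q, 1:p, 2:p, 3:q, 5:q, 7:p, 8:q, 9:q, 10:p, 11:p, 12:q, 14:q
edges: (0,3,x); (3,9,y); (3,10,y); (5,9,x); (5,10,y); (7,10,y); (8,12,x); (9,0,y); (9,3,x); (9,11,x); (9,14,x); (10,0,x); (10,7,y); (10,12,x); (11,2,x); (12,2,y); (12,3,x); (12,11,y); (14,3,x); (14,10,x); (14,12,x)


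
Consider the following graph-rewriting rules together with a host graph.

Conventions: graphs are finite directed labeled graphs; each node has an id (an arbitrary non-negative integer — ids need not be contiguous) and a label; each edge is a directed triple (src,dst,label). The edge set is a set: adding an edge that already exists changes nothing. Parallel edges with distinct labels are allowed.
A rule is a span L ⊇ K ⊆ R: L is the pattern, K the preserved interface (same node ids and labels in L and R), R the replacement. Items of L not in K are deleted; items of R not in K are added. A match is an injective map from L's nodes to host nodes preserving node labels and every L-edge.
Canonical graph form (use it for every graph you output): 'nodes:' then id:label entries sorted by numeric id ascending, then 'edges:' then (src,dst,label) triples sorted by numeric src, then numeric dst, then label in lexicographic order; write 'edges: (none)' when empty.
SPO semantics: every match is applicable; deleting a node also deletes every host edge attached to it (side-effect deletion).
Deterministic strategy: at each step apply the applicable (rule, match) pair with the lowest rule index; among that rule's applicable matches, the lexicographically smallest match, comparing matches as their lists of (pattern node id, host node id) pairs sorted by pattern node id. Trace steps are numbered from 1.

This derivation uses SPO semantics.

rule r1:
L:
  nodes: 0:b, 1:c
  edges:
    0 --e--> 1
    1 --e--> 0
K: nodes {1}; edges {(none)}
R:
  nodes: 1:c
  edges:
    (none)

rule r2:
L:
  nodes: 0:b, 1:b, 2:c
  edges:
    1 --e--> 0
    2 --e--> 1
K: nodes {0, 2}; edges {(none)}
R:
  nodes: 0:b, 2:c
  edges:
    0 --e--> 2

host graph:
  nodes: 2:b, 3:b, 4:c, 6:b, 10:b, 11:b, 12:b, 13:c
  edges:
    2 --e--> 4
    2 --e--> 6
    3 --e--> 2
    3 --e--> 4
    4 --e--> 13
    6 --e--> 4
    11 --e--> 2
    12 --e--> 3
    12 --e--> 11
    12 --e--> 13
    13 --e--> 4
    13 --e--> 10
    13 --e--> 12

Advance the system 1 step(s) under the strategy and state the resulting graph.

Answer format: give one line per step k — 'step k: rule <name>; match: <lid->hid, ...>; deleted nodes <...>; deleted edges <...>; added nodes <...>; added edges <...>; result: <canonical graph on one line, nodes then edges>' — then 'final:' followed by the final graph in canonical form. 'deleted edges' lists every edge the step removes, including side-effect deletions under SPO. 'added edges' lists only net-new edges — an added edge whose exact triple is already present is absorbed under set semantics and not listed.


step 1: rule r1; match: 0->12, 1->13; deleted nodes 12; deleted edges (12,3,e); (12,11,e); (12,13,e); (13,12,e); added nodes (none); added edges (none); result: nodes: 2:b, 3:b, 4:c, 6:b, 10:b, 11:b, 13:c edges: (2,4,e); (2,6,e); (3,2,e); (3,4,e); (4,13,e); (6,4,e); (11,2,e); (13,4,e); (13,10,e)
final:
nodes: 2:b, 3:b, 4:c, 6:b, 10:b, 11:b, 13:c
edges: (2,4,e); (2,6,e); (3,2,e); (3,4,e); (4,13,e); (6,4,e); (11,2,e); (13,4,e); (13,10,e)


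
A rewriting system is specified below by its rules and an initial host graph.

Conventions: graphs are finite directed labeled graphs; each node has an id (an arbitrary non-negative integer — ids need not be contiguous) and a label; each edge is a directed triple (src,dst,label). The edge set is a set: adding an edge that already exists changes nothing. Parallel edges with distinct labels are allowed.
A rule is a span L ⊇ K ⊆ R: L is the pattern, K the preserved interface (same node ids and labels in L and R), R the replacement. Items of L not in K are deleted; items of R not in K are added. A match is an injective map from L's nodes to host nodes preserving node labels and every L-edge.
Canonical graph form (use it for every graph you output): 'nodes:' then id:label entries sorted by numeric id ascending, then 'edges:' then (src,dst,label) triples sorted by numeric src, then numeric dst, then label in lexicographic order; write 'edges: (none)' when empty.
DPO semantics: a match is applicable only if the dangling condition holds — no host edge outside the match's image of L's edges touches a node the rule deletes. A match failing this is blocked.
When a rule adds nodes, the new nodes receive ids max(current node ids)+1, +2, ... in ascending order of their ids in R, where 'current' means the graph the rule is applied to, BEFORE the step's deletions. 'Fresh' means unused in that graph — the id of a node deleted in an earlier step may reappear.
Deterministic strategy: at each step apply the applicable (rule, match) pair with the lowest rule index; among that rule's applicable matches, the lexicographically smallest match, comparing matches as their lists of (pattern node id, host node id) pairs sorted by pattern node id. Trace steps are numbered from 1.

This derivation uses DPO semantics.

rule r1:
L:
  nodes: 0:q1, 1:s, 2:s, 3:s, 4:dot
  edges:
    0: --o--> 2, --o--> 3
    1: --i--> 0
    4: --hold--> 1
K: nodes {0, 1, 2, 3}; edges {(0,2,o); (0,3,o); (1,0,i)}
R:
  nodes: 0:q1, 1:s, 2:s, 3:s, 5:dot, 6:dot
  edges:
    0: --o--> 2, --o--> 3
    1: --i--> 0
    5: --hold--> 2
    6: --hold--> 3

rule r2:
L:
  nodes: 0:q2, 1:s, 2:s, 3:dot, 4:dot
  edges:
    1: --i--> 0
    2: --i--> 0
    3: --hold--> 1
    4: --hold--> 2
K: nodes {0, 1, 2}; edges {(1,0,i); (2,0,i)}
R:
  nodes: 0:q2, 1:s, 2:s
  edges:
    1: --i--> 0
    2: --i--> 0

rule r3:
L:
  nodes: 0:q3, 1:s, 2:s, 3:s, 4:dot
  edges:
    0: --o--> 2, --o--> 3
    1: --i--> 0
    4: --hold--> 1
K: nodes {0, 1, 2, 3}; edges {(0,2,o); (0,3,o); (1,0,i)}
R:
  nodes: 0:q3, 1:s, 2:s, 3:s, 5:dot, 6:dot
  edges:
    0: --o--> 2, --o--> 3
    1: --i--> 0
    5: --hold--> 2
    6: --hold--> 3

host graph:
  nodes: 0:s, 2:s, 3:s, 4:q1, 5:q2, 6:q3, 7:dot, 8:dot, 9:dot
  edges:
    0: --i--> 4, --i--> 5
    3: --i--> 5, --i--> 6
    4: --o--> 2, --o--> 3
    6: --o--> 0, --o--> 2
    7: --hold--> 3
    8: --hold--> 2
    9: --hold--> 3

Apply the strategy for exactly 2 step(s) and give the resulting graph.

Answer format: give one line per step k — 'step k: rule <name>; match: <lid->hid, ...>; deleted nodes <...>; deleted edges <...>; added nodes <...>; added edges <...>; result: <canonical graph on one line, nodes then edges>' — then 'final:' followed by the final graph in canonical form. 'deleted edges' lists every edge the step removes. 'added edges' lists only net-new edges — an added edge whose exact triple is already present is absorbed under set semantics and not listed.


step 1: rule r3; match: 0->6, 1->3, 2->0, 3->2, 4->7; deleted nodes 7; deleted edges (7,3,hold); added nodes 10, 11; added edges (10,0,hold); (11,2,hold); result: nodes: 0:s, 2:s, 3:s, 4:q1, 5:q2, 6:q3, 8:dot, 9:dot, 10:dot, 11:dot edges: (0,4,i); (0,5,i); (3,5,i); (3,6,i); (4,2,o); (4,3,o); (6,0,o); (6,2,o); (8,2,hold); (9,3,hold); (10,0,hold); (11,2,hold)
step 2: rule r1; match: 0->4, 1->0, 2->2, 3->3, 4->10; deleted nodes 10; deleted edges (10,0,hold); added nodes 12, 13; added edges (12,2,hold); (13,3,hold); result: nodes: 0:s, 2:s, 3:s, 4:q1, 5:q2, 6:q3, 8:dot, 9:dot, 11:dot, 12:dot, 13:dot edges: (0,4,i); (0,5,i); (3,5,i); (3,6,i); (4,2,o); (4,3,o); (6,0,o); (6,2,o); (8,2,hold); (9,3,hold); (11,2,hold); (12,2,hold); (13,3,hold)
final:
nodes: 0:s, 2:s, 3:s, 4:q1, 5:q2, 6:q3, 8:dot, 9:dot, 11:dot, 12:dot, 13:dot
edges: (0,4,i); (0,5,i); (3,5,i); (3,6,i); (4,2,o); (4,3,o); (6,0,o); (6,2,o); (8,2,hold); (9,3,hold); (11,2,hold); (12,2,hold); (13,3,hold)


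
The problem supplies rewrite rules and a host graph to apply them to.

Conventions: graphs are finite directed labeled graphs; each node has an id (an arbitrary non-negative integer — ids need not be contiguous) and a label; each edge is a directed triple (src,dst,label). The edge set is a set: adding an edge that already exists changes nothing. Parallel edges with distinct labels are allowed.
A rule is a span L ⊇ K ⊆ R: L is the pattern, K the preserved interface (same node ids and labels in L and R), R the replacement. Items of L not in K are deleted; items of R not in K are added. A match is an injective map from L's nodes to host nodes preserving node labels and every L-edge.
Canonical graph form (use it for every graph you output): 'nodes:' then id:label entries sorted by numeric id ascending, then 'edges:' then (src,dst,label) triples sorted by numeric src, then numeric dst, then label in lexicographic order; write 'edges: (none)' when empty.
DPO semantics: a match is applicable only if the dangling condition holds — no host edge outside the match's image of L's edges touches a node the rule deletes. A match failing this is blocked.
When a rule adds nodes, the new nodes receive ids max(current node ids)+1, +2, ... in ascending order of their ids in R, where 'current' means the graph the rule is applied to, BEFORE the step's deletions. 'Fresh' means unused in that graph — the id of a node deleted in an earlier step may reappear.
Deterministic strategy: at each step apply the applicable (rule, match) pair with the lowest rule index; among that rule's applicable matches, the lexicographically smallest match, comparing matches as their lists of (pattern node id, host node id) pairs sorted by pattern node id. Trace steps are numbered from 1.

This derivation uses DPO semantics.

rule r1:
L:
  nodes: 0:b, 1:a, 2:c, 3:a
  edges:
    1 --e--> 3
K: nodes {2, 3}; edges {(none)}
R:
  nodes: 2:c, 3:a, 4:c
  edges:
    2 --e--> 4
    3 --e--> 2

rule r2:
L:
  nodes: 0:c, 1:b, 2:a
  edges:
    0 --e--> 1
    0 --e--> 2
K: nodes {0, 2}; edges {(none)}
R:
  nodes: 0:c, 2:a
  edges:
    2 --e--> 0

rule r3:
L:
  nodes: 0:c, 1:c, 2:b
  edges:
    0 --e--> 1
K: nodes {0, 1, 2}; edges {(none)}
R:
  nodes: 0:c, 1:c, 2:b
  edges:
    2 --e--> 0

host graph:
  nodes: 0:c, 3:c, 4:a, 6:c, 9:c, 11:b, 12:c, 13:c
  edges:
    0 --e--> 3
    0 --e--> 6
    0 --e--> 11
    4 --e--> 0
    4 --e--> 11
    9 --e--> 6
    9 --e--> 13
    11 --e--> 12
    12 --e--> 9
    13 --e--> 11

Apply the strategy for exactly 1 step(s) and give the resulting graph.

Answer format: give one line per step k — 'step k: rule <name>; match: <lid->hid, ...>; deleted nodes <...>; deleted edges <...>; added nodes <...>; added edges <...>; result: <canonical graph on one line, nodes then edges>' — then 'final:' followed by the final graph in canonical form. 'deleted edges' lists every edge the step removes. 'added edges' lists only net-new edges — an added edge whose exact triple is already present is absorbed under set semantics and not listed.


step 1: rule r3; match: 0->0, 1->3, 2->11; deleted nodes (none); deleted edges (0,3,e); added nodes (none); added edges (11,0,e); result: nodes: 0:c, 3:c, 4:a, 6:c, 9:c, 11:b, 12:c, 13:c edges: (0,6,e); (0,11,e); (4,0,e); (4,11,e); (9,6,e); (9,13,e); (11,0,e); (11,12,e); (12,9,e); (13,11,e)
final:
nodes: 0:c, 3:c, 4:a, 6:c, 9:c, 11:b, 12:c, 13:c
edges: (0,6,e); (0,11,e); (4,0,e); (4,11,e); (9,6,e); (9,13,e); (11,0,e); (11,12,e); (12,9,e); (13,11,e)


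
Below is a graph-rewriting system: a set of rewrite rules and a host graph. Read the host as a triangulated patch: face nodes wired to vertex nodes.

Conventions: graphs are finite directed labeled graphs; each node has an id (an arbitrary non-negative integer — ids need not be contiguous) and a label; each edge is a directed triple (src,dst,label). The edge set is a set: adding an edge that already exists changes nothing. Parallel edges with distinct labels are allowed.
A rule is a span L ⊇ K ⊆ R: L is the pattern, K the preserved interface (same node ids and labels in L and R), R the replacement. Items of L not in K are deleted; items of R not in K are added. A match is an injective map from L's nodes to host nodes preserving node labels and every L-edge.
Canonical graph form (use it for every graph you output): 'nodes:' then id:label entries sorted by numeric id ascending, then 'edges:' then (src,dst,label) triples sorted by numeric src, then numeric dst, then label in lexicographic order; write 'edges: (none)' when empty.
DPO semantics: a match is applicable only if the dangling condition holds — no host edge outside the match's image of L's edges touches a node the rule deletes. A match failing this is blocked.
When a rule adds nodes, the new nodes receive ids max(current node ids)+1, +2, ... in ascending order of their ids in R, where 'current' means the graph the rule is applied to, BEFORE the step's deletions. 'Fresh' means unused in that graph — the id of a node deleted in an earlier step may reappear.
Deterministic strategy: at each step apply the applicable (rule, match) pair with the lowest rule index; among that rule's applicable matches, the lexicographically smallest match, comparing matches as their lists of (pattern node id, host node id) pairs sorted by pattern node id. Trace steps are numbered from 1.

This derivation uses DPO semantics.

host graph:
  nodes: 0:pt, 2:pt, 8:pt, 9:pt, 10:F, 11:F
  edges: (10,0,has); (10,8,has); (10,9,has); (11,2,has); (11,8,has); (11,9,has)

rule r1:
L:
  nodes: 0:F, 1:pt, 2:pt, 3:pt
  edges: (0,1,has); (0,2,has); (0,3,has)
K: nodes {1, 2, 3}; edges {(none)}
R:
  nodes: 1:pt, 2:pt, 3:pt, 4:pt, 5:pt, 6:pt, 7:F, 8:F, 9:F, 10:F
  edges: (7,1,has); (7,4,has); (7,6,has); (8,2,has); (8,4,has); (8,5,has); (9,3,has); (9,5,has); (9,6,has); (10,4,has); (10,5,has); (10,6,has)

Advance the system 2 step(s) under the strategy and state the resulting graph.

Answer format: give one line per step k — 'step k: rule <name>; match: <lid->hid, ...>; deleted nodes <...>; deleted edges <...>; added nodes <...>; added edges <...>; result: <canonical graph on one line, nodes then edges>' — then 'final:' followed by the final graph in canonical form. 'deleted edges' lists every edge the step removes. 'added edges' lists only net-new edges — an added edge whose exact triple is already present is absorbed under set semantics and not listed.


step 1: rule r1; match: 0->10, 1->0, 2->8, 3->9; deleted nodes 10; deleted edges (10,0,has); (10,8,has); (10,9,has); added nodes 12, 13, 14, 15, 16, 17, 18; added edges (15,0,has); (15,12,has); (15,14,has); (16,8,has); (16,12,has); (16,13,has); (17,9,has); (17,13,has); (17,14,has); (18,12,has); (18,13,has); (18,14,has); result: nodes: 0:pt, 2:pt, 8:pt, 9:pt, 11:F, 12:pt, 13:pt, 14:pt, 15:F, 16:F, 17:F, 18:F edges: (11,2,has); (11,8,has); (11,9,has); (15,0,has); (15,12,has); (15,14,has); (16,8,has); (16,12,has); (16,13,has); (17,9,has); (17,13,has); (17,14,has); (18,12,has); (18,13,has); (18,14,has)
step 2: rule r1; match: 0->11, 1->2, 2->8, 3->9; deleted nodes 11; deleted edges (11,2,has); (11,8,has); (11,9,has); added nodes 19, 20, 21, 22, 23, 24, 25; added edges (22,2,has); (22,19,has); (22,21,has); (23,8,has); (23,19,has); (23,20,has); (24,9,has); (24,20,has); (24,21,has); (25,19,has); (25,20,has); (25,21,has); result: nodes: 0:pt, 2:pt, 8:pt, 9:pt, 12:pt, 13:pt, 14:pt, 15:F, 16:F, 17:F, 18:F, 19:pt, 20:pt, 21:pt, 22:F, 23:F, 24:F, 25:F edges: (15,0,has); (15,12,has); (15,14,has); (16,8,has); (16,12,has); (16,13,has); (17,9,has); (17,13,has); (17,14,has); (18,12,has); (18,13,has); (18,14,has); (22,2,has); (22,19,has); (22,21,has); (23,8,has); (23,19,has); (23,20,has); (24,9,has); (24,20,has); (24,21,has); (25,19,has); (25,20,has); (25,21,has)
final:
nodes: 0:pt, 2:pt, 8:pt, 9:pt, 12:pt, 13:pt, 14:pt, 15:F, 16:F, 17:F, 18:F, 19:pt, 20:pt, 21:pt, 22:F, 23:F, 24:F, 25:F
edges: (15,0,has); (15,12,has); (15,14,has); (16,8,has); (16,12,has); (16,13,has); (17,9,has); (17,13,has); (17,14,has); (18,12,has); (18,13,has); (18,14,has); (22,2,has); (22,19,has); (22,21,has); (23,8,has); (23,19,has); (23,20,has); (24,9,has); (24,20,has); (24,21,has); (25,19,has); (25,20,has); (25,21,has)


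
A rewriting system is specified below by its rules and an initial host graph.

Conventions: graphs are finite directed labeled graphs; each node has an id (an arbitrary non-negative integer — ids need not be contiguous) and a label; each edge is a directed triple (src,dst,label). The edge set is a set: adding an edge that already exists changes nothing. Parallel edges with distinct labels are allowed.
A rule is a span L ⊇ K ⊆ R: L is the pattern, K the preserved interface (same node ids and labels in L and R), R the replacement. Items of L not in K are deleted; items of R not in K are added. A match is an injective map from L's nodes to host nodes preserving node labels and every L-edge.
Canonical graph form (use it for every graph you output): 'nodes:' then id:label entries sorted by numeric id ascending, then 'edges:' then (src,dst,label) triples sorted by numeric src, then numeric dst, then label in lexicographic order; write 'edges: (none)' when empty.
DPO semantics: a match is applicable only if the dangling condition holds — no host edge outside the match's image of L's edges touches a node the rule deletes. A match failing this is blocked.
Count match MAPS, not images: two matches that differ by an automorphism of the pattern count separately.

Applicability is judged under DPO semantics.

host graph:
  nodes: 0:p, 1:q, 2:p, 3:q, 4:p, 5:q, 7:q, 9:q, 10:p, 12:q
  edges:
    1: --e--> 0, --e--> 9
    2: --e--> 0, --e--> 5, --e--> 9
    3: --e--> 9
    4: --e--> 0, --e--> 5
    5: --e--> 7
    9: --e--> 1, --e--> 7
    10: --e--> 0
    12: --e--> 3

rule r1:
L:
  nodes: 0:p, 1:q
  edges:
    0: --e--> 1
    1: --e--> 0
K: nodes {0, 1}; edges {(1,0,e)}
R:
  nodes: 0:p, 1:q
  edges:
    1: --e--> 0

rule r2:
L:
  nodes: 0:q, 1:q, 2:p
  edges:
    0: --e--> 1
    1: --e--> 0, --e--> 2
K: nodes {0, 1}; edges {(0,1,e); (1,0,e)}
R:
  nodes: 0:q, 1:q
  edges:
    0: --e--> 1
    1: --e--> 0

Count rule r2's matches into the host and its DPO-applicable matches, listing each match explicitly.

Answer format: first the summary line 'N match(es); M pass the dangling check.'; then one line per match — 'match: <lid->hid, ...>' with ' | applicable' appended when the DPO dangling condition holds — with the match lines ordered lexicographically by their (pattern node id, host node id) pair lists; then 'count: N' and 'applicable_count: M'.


1 match(es); 0 pass the dangling check.
match: 0->9, 1->1, 2->0
count: 1
applicable_count: 0


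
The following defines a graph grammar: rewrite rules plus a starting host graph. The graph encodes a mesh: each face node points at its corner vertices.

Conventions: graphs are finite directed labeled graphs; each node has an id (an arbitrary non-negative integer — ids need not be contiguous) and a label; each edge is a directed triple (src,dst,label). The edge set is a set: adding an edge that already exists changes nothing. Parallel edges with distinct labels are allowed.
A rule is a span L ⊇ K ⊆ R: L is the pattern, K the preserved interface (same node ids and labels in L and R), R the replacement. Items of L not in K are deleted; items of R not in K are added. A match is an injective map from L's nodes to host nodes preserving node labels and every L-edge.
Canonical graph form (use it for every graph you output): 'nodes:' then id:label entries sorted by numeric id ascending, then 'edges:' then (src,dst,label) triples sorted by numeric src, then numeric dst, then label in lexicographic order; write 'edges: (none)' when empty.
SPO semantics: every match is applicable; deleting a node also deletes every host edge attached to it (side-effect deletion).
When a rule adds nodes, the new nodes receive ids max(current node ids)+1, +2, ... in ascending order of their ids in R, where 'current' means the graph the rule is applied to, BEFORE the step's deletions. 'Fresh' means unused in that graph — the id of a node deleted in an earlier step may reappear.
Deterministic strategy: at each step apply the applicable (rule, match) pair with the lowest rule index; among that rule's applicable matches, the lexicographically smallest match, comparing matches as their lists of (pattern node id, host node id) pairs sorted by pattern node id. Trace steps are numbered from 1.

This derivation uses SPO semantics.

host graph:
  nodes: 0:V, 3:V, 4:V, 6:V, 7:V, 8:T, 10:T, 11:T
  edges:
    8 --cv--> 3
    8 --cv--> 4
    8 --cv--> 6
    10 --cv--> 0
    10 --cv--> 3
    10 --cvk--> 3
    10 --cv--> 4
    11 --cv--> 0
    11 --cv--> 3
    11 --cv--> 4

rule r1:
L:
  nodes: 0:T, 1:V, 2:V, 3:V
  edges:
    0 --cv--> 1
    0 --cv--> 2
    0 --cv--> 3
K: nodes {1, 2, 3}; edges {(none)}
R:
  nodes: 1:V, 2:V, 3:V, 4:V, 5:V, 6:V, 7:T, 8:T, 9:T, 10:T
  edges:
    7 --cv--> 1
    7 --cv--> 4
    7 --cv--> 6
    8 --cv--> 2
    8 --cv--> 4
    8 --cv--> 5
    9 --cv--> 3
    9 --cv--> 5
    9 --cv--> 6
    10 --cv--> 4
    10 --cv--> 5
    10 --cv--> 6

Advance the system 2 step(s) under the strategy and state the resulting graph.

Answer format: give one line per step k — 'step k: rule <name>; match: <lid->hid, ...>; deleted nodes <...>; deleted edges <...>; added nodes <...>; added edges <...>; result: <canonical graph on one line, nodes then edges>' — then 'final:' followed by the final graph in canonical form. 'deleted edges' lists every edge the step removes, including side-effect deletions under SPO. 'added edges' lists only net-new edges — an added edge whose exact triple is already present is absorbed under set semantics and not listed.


step 1: rule r1; match: 0->8, 1->3, 2->4, 3->6; deleted nodes 8; deleted edges (8,3,cv); (8,4,cv); (8,6,cv); added nodes 12, 13, 14, 15, 16, 17, 18; added edges (15,3,cv); (15,12,cv); (15,14,cv); (16,4,cv); (16,12,cv); (16,13,cv); (17,6,cv); (17,13,cv); (17,14,cv); (18,12,cv); (18,13,cv); (18,14,cv); result: nodes: 0:V, 3:V, 4:V, 6:V, 7:V, 10:T, 11:T, 12:V, 13:V, 14:V, 15:T, 16:T, 17:T, 18:T edges: (10,0,cv); (10,3,cv); (10,3,cvk); (10,4,cv); (11,0,cv); (11,3,cv); (11,4,cv); (15,3,cv); (15,12,cv); (15,14,cv); (16,4,cv); (16,12,cv); (16,13,cv); (17,6,cv); (17,13,cv); (17,14,cv); (18,12,cv); (18,13,cv); (18,14,cv)
step 2: rule r1; match: 0->10, 1->0, 2->3, 3->4; deleted nodes 10; deleted edges (10,0,cv); (10,3,cv); (10,3,cvk); (10,4,cv); added nodes 19, 20, 21, 22, 23, 24, 25; added edges (22,0,cv); (22,19,cv); (22,21,cv); (23,3,cv); (23,19,cv); (23,20,cv); (24,4,cv); (24,20,cv); (24,21,cv); (25,19,cv); (25,20,cv); (25,21,cv); result: nodes: 0:V, 3:V, 4:V, 6:V, 7:V, 11:T, 12:V, 13:V, 14:V, 15:T, 16:T, 17:T, 18:T, 19:V, 20:V, 21:V, 22:T, 23:T, 24:T, 25:T edges: (11,0,cv); (11,3,cv); (11,4,cv); (15,3,cv); (15,12,cv); (15,14,cv); (16,4,cv); (16,12,cv); (16,13,cv); (17,6,cv); (17,13,cv); (17,14,cv); (18,12,cv); (18,13,cv); (18,14,cv); (22,0,cv); (22,19,cv); (22,21,cv); (23,3,cv); (23,19,cv); (23,20,cv); (24,4,cv); (24,20,cv); (24,21,cv); (25,19,cv); (25,20,cv); (25,21,cv)
final:
nodes: 0:V, 3:V, 4:V, 6:V, 7:V, 11:T, 12:V, 13:V, 14:V, 15:T, 16:T, 17:T, 18:T, 19:V, 20:V, 21:V, 22:T, 23:T, 24:T, 25:T
edges: (11,0,cv); (11,3,cv); (11,4,cv); (15,3,cv); (15,12,cv); (15,14,cv); (16,4,cv); (16,12,cv); (16,13,cv); (17,6,cv); (17,13,cv); (17,14,cv); (18,12,cv); (18,13,cv); (18,14,cv); (22,0,cv); (22,19,cv); (22,21,cv); (23,3,cv); (23,19,cv); (23,20,cv); (24,4,cv); (24,20,cv); (24,21,cv); (25,19,cv); (25,20,cv); (25,21,cv)


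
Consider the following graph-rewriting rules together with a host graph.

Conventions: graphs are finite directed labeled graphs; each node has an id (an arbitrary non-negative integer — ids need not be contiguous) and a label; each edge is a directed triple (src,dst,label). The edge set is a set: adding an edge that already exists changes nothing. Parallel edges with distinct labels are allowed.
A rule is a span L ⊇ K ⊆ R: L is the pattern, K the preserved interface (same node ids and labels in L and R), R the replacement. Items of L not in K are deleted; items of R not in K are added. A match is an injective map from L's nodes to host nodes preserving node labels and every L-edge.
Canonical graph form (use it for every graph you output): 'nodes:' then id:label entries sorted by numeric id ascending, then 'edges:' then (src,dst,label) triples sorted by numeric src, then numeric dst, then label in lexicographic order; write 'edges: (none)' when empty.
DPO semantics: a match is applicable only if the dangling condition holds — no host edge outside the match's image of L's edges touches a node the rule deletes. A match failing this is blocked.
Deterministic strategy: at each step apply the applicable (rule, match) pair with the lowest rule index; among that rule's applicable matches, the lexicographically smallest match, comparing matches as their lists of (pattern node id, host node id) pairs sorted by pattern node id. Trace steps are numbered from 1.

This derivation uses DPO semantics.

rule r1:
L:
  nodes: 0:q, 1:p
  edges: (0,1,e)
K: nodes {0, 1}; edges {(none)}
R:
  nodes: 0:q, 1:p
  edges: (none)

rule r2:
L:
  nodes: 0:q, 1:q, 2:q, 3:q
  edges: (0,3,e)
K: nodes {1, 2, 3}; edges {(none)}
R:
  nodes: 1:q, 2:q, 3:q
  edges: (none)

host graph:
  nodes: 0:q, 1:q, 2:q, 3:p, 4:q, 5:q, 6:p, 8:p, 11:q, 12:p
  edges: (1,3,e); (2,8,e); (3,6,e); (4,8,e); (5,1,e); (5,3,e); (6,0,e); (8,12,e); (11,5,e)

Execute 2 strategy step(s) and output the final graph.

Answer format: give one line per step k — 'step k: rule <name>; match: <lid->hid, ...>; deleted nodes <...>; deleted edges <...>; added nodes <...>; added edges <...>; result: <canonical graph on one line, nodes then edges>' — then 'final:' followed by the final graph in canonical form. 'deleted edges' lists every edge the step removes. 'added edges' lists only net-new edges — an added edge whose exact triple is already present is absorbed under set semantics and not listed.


step 1: rule r1; match: 0->1, 1->3; deleted nodes (none); deleted edges (1,3,e); added nodes (none); added edges (none); result: nodes: 0:q, 1:q, 2:q, 3:p, 4:q, 5:q, 6:p, 8:p, 11:q, 12:p edges: (2,8,e); (3,6,e); (4,8,e); (5,1,e); (5,3,e); (6,0,e); (8,12,e); (11,5,e)
step 2: rule r1; match: 0->2, 1->8; deleted nodes (none); deleted edges (2,8,e); added nodes (none); added edges (none); result: nodes: 0:q, 1:q, 2:q, 3:p, 4:q, 5:q, 6:p, 8:p, 11:q, 12:p edges: (3,6,e); (4,8,e); (5,1,e); (5,3,e); (6,0,e); (8,12,e); (11,5,e)
final:
nodes: 0:q, 1:q, 2:q, 3:p, 4:q, 5:q, 6:p, 8:p, 11:q, 12:p
edges: (3,6,e); (4,8,e); (5,1,e); (5,3,e); (6,0,e); (8,12,e); (11,5,e)
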